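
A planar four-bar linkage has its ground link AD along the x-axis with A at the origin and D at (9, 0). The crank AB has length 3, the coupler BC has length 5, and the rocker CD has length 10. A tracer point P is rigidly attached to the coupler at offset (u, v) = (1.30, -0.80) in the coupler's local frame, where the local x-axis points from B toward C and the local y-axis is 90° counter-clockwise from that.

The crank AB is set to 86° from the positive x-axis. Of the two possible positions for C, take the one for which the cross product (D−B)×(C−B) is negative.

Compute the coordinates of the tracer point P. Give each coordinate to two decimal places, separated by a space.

-0.84 1.88

A=(0,0), D=(9.00,0)
B = A + 3.00·(cos86°, sin86°) = (0.2093, 2.9927)
|BD| = 9.2862
circle(B,5.00) ∩ circle(D,10.00): a=0.6048, h=4.9633
  candidates: C₊=(2.3814,7.4962) cross=46.090; C₋=(-0.8177,-1.9007) cross=-46.090
  mode - wants cross < 0 → take C=(-0.8177,-1.9007) (cross=-46.090)
ex = (C−B)/|BC| = (-0.2054,-0.9787); ey = (0.9787,-0.2054)
P = B + 1.30·ex + -0.80·ey = (-0.8407,1.8847)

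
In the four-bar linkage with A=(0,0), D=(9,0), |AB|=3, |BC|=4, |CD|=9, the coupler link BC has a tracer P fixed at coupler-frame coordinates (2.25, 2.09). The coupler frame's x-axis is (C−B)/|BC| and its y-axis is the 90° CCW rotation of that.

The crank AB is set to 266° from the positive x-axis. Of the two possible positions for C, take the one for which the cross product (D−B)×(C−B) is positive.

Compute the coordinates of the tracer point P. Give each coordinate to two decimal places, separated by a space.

A=(0,0), D=(9.00,0)
B = A + 3.00·(cos266°, sin266°) = (-0.2093, -2.9927)
|BD| = 9.6833
circle(B,4.00) ∩ circle(D,9.00): a=1.4854, h=3.7140
  candidates: C₊=(0.0556,0.9985) cross=35.964; C₋=(2.3512,-6.0658) cross=-35.964
  mode + wants cross > 0 → take C=(0.0556,0.9985) (cross=35.964)
ex = (C−B)/|BC| = (0.0662,0.9978); ey = (-0.9978,0.0662)
P = B + 2.25·ex + 2.09·ey = (-2.1457,-0.6093)

-2.15 -0.61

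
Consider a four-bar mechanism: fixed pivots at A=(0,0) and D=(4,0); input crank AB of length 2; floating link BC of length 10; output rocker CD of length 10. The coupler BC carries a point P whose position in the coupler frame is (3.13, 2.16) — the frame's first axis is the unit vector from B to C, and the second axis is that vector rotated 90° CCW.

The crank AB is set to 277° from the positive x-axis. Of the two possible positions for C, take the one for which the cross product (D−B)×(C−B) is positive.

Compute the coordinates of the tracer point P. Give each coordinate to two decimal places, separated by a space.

-2.68 0.45

A=(0,0), D=(4.00,0)
B = A + 2.00·(cos277°, sin277°) = (0.2437, -1.9851)
|BD| = 4.2485
circle(B,10.00) ∩ circle(D,10.00): a=2.1243, h=9.7718
  candidates: C₊=(-2.4439,7.6470) cross=41.516; C₋=(6.6876,-9.6321) cross=-41.516
  mode + wants cross > 0 → take C=(-2.4439,7.6470) (cross=41.516)
ex = (C−B)/|BC| = (-0.2688,0.9632); ey = (-0.9632,-0.2688)
P = B + 3.13·ex + 2.16·ey = (-2.6780,0.4492)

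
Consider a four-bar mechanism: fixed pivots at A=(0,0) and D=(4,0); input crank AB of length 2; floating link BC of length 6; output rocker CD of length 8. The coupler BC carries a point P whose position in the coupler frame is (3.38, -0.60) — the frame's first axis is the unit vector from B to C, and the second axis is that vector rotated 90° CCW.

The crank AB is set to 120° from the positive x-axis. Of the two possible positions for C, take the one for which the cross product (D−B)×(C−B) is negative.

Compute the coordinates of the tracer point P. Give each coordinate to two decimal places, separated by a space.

A=(0,0), D=(4.00,0)
B = A + 2.00·(cos120°, sin120°) = (-1.0000, 1.7321)
|BD| = 5.2915
circle(B,6.00) ∩ circle(D,8.00): a=0.0000, h=6.0000
  candidates: C₊=(0.9640,7.4015) cross=31.749; C₋=(-2.9640,-3.9374) cross=-31.749
  mode - wants cross < 0 → take C=(-2.9640,-3.9374) (cross=-31.749)
ex = (C−B)/|BC| = (-0.3273,-0.9449); ey = (0.9449,-0.3273)
P = B + 3.38·ex + -0.60·ey = (-2.6733,-1.2654)

-2.67 -1.27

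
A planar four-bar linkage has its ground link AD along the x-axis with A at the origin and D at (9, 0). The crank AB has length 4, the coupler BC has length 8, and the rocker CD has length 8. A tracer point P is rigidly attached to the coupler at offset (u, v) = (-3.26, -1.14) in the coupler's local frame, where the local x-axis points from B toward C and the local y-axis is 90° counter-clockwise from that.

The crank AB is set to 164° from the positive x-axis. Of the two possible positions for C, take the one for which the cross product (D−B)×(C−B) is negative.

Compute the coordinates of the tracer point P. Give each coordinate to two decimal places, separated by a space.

A=(0,0), D=(9.00,0)
B = A + 4.00·(cos164°, sin164°) = (-3.8450, 1.1025)
|BD| = 12.8923
circle(B,8.00) ∩ circle(D,8.00): a=6.4461, h=4.7379
  candidates: C₊=(2.9827,5.2718) cross=61.082; C₋=(2.1723,-4.1692) cross=-61.082
  mode - wants cross < 0 → take C=(2.1723,-4.1692) (cross=-61.082)
ex = (C−B)/|BC| = (0.7522,-0.6590); ey = (0.6590,0.7522)
P = B + -3.26·ex + -1.14·ey = (-7.0483,2.3933)

-7.05 2.39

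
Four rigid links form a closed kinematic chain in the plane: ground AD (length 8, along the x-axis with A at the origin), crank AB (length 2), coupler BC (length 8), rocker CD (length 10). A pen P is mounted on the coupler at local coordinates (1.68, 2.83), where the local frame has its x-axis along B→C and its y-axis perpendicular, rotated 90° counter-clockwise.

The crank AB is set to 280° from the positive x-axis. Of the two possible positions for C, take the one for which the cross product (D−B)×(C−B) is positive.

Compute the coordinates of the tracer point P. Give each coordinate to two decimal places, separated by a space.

-2.55 -0.41

A=(0,0), D=(8.00,0)
B = A + 2.00·(cos280°, sin280°) = (0.3473, -1.9696)
|BD| = 7.9021
circle(B,8.00) ∩ circle(D,10.00): a=1.6732, h=7.8231
  candidates: C₊=(0.0178,6.0236) cross=61.819; C₋=(3.9176,-9.1287) cross=-61.819
  mode + wants cross > 0 → take C=(0.0178,6.0236) (cross=61.819)
ex = (C−B)/|BC| = (-0.0412,0.9992); ey = (-0.9992,-0.0412)
P = B + 1.68·ex + 2.83·ey = (-2.5495,-0.4076)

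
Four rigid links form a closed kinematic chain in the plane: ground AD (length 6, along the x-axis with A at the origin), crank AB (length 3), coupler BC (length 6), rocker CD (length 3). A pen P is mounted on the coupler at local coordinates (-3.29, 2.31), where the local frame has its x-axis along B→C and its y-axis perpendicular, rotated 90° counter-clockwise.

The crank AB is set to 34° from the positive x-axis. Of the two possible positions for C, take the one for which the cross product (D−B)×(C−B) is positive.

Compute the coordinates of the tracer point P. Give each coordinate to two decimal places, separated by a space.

A=(0,0), D=(6.00,0)
B = A + 3.00·(cos34°, sin34°) = (2.4871, 1.6776)
|BD| = 3.8929
circle(B,6.00) ∩ circle(D,3.00): a=5.4143, h=2.5856
  candidates: C₊=(8.4871,1.6776) cross=10.065; C₋=(6.2587,-2.9888) cross=-10.065
  mode + wants cross > 0 → take C=(8.4871,1.6776) (cross=10.065)
ex = (C−B)/|BC| = (1.0000,0.0000); ey = (-0.0000,1.0000)
P = B + -3.29·ex + 2.31·ey = (-0.8029,3.9876)

-0.80 3.99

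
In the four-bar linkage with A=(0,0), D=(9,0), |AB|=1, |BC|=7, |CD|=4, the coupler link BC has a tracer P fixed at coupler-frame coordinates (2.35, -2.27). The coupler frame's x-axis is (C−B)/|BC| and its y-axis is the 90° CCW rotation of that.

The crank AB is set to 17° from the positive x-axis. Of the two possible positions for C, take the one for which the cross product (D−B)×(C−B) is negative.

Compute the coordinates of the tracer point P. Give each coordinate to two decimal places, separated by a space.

1.75 -2.88

A=(0,0), D=(9.00,0)
B = A + 1.00·(cos17°, sin17°) = (0.9563, 0.2924)
|BD| = 8.0490
circle(B,7.00) ∩ circle(D,4.00): a=6.0744, h=3.4787
  candidates: C₊=(7.1531,3.5481) cross=28.000; C₋=(6.9004,-3.4046) cross=-28.000
  mode - wants cross < 0 → take C=(6.9004,-3.4046) (cross=-28.000)
ex = (C−B)/|BC| = (0.8492,-0.5281); ey = (0.5281,0.8492)
P = B + 2.35·ex + -2.27·ey = (1.7529,-2.8763)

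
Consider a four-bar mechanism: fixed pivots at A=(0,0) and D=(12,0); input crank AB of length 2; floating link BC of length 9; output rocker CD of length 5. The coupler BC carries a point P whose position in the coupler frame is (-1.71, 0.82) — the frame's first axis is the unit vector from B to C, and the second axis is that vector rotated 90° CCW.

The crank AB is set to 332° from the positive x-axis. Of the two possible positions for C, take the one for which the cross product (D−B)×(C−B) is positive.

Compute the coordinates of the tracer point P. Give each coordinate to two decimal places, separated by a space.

-0.11 -1.23

A=(0,0), D=(12.00,0)
B = A + 2.00·(cos332°, sin332°) = (1.7659, -0.9389)
|BD| = 10.2771
circle(B,9.00) ∩ circle(D,5.00): a=7.8631, h=4.3786
  candidates: C₊=(9.1960,4.1398) cross=45.000; C₋=(9.9961,-4.5809) cross=-45.000
  mode + wants cross > 0 → take C=(9.1960,4.1398) (cross=45.000)
ex = (C−B)/|BC| = (0.8256,0.5643); ey = (-0.5643,0.8256)
P = B + -1.71·ex + 0.82·ey = (-0.1086,-1.2269)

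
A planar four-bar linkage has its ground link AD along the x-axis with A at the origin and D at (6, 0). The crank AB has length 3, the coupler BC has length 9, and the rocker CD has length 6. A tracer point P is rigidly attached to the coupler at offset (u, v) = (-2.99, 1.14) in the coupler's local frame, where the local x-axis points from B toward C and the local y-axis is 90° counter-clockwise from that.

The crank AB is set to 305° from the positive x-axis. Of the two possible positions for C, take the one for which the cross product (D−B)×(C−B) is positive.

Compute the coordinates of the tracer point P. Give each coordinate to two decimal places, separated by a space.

-0.43 -4.82

A=(0,0), D=(6.00,0)
B = A + 3.00·(cos305°, sin305°) = (1.7207, -2.4575)
|BD| = 4.9347
circle(B,9.00) ∩ circle(D,6.00): a=7.0269, h=5.6234
  candidates: C₊=(5.0139,5.9184) cross=27.750; C₋=(10.6147,-3.8346) cross=-27.750
  mode + wants cross > 0 → take C=(5.0139,5.9184) (cross=27.750)
ex = (C−B)/|BC| = (0.3659,0.9307); ey = (-0.9307,0.3659)
P = B + -2.99·ex + 1.14·ey = (-0.4343,-4.8230)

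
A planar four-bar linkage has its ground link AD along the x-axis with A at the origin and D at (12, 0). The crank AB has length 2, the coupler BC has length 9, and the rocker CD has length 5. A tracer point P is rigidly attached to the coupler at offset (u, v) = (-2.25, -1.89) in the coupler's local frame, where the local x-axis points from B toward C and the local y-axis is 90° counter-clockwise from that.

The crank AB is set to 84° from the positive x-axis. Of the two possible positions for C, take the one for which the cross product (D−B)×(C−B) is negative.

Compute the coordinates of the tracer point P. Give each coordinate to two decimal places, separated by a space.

-2.70 1.58

A=(0,0), D=(12.00,0)
B = A + 2.00·(cos84°, sin84°) = (0.2091, 1.9890)
|BD| = 11.9575
circle(B,9.00) ∩ circle(D,5.00): a=8.3204, h=3.4309
  candidates: C₊=(8.9842,3.9881) cross=41.025; C₋=(7.8428,-2.7781) cross=-41.025
  mode - wants cross < 0 → take C=(7.8428,-2.7781) (cross=-41.025)
ex = (C−B)/|BC| = (0.8482,-0.5297); ey = (0.5297,0.8482)
P = B + -2.25·ex + -1.89·ey = (-2.7005,1.5777)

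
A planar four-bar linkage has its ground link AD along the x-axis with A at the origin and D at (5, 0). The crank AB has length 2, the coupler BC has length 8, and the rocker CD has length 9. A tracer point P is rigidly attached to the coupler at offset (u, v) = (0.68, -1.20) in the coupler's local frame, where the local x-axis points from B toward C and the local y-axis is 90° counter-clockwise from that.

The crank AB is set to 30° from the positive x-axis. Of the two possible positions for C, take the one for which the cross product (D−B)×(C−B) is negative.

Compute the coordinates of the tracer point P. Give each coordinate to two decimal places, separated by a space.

0.36 0.83

A=(0,0), D=(5.00,0)
B = A + 2.00·(cos30°, sin30°) = (1.7321, 1.0000)
|BD| = 3.4175
circle(B,8.00) ∩ circle(D,9.00): a=-0.7784, h=7.9620
  candidates: C₊=(3.3175,8.8413) cross=27.210; C₋=(-1.3421,-6.3858) cross=-27.210
  mode - wants cross < 0 → take C=(-1.3421,-6.3858) (cross=-27.210)
ex = (C−B)/|BC| = (-0.3843,-0.9232); ey = (0.9232,-0.3843)
P = B + 0.68·ex + -1.20·ey = (0.3629,0.8333)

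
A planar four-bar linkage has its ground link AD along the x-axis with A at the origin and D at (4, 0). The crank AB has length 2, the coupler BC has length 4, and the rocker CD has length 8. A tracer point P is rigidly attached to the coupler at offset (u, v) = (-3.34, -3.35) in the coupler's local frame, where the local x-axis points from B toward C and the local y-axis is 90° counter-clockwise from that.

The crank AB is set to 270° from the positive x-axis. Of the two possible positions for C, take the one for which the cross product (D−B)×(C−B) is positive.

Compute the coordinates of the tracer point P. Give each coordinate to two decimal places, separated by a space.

3.96 0.59

A=(0,0), D=(4.00,0)
B = A + 2.00·(cos270°, sin270°) = (-0.0000, -2.0000)
|BD| = 4.4721
circle(B,4.00) ∩ circle(D,8.00): a=-3.1305, h=2.4900
  candidates: C₊=(-3.9136,-1.1729) cross=11.136; C₋=(-1.6864,-5.6271) cross=-11.136
  mode + wants cross > 0 → take C=(-3.9136,-1.1729) (cross=11.136)
ex = (C−B)/|BC| = (-0.9784,0.2068); ey = (-0.2068,-0.9784)
P = B + -3.34·ex + -3.35·ey = (3.9605,0.5870)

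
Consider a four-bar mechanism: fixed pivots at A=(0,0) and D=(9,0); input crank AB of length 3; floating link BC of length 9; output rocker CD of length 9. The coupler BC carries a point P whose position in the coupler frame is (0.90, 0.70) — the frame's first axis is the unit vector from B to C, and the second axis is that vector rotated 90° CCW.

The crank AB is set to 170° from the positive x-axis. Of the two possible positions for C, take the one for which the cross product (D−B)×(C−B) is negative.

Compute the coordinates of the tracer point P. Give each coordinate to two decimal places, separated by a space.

-1.84 0.27

A=(0,0), D=(9.00,0)
B = A + 3.00·(cos170°, sin170°) = (-2.9544, 0.5209)
|BD| = 11.9658
circle(B,9.00) ∩ circle(D,9.00): a=5.9829, h=6.7235
  candidates: C₊=(3.3155,6.9776) cross=80.452; C₋=(2.7301,-6.4566) cross=-80.452
  mode - wants cross < 0 → take C=(2.7301,-6.4566) (cross=-80.452)
ex = (C−B)/|BC| = (0.6316,-0.7753); ey = (0.7753,0.6316)
P = B + 0.90·ex + 0.70·ey = (-1.8433,0.2653)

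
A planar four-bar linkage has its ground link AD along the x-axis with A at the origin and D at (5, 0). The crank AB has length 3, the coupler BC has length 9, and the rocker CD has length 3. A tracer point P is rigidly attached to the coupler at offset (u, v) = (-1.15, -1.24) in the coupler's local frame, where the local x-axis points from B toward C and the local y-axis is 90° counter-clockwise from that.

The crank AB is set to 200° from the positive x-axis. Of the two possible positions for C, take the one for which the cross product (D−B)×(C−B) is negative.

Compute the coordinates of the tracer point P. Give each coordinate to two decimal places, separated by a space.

-4.19 -2.01

A=(0,0), D=(5.00,0)
B = A + 3.00·(cos200°, sin200°) = (-2.8191, -1.0261)
|BD| = 7.8861
circle(B,9.00) ∩ circle(D,3.00): a=8.5080, h=2.9348
  candidates: C₊=(5.2348,2.9908) cross=23.144; C₋=(5.9985,-2.8290) cross=-23.144
  mode - wants cross < 0 → take C=(5.9985,-2.8290) (cross=-23.144)
ex = (C−B)/|BC| = (0.9797,-0.2003); ey = (0.2003,0.9797)
P = B + -1.15·ex + -1.24·ey = (-4.1942,-2.0106)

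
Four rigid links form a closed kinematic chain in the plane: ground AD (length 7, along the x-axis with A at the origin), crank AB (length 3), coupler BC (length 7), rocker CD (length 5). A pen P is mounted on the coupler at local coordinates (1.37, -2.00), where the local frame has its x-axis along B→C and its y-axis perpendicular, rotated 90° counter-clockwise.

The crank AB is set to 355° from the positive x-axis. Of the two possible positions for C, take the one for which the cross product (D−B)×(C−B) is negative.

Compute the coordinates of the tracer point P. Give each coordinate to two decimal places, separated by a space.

2.72 -2.67

A=(0,0), D=(7.00,0)
B = A + 3.00·(cos355°, sin355°) = (2.9886, -0.2615)
|BD| = 4.0199
circle(B,7.00) ∩ circle(D,5.00): a=4.9951, h=4.9040
  candidates: C₊=(7.6541,4.9570) cross=19.714; C₋=(8.2921,-4.8302) cross=-19.714
  mode - wants cross < 0 → take C=(8.2921,-4.8302) (cross=-19.714)
ex = (C−B)/|BC| = (0.7576,-0.6527); ey = (0.6527,0.7576)
P = B + 1.37·ex + -2.00·ey = (2.7212,-2.6709)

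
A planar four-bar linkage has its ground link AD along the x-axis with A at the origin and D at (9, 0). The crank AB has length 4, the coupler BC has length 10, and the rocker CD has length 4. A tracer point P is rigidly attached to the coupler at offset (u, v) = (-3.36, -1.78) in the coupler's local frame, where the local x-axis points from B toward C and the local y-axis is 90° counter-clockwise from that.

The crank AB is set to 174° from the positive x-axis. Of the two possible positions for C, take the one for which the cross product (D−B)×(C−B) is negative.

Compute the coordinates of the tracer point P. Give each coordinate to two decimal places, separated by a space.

-7.69 -0.41

A=(0,0), D=(9.00,0)
B = A + 4.00·(cos174°, sin174°) = (-3.9781, 0.4181)
|BD| = 12.9848
circle(B,10.00) ∩ circle(D,4.00): a=9.7270, h=2.3208
  candidates: C₊=(5.8186,2.4245) cross=30.136; C₋=(5.6691,-2.2147) cross=-30.136
  mode - wants cross < 0 → take C=(5.6691,-2.2147) (cross=-30.136)
ex = (C−B)/|BC| = (0.9647,-0.2633); ey = (0.2633,0.9647)
P = B + -3.36·ex + -1.78·ey = (-7.6882,-0.4144)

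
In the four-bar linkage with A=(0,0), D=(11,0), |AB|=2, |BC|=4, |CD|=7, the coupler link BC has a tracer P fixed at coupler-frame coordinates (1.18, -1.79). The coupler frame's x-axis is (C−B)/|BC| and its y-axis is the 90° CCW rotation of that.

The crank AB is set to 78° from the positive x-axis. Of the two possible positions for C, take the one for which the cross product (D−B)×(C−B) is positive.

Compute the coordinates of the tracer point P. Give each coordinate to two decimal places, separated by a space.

1.76 0.28

A=(0,0), D=(11.00,0)
B = A + 2.00·(cos78°, sin78°) = (0.4158, 1.9563)
|BD| = 10.7635
circle(B,4.00) ∩ circle(D,7.00): a=3.8488, h=1.0895
  candidates: C₊=(4.3985,2.3281) cross=11.727; C₋=(4.0025,0.1854) cross=-11.727
  mode + wants cross > 0 → take C=(4.3985,2.3281) (cross=11.727)
ex = (C−B)/|BC| = (0.9957,0.0930); ey = (-0.0930,0.9957)
P = B + 1.18·ex + -1.79·ey = (1.7571,0.2837)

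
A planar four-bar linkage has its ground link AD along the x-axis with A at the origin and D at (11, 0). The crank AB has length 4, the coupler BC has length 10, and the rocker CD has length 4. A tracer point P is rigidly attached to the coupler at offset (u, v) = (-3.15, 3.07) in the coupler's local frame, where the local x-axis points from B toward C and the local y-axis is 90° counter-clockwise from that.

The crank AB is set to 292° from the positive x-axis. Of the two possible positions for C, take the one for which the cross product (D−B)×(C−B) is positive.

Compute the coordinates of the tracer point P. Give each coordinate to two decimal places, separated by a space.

-2.90 -3.70

A=(0,0), D=(11.00,0)
B = A + 4.00·(cos292°, sin292°) = (1.4984, -3.7087)
|BD| = 10.1997
circle(B,10.00) ∩ circle(D,4.00): a=9.2176, h=3.8776
  candidates: C₊=(8.6752,3.2550) cross=39.550; C₋=(11.4950,-3.9692) cross=-39.550
  mode + wants cross > 0 → take C=(8.6752,3.2550) (cross=39.550)
ex = (C−B)/|BC| = (0.7177,0.6964); ey = (-0.6964,0.7177)
P = B + -3.15·ex + 3.07·ey = (-2.9001,-3.6991)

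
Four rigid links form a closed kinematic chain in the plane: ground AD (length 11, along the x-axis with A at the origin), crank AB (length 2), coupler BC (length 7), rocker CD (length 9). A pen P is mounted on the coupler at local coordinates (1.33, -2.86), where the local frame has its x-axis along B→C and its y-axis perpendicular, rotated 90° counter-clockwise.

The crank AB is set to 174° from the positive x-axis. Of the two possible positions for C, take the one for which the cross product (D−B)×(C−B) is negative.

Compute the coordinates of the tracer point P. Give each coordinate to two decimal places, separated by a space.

A=(0,0), D=(11.00,0)
B = A + 2.00·(cos174°, sin174°) = (-1.9890, 0.2091)
|BD| = 12.9907
circle(B,7.00) ∩ circle(D,9.00): a=5.2637, h=4.6145
  candidates: C₊=(3.3482,4.7382) cross=59.945; C₋=(3.1997,-4.4895) cross=-59.945
  mode - wants cross < 0 → take C=(3.1997,-4.4895) (cross=-59.945)
ex = (C−B)/|BC| = (0.7413,-0.6712); ey = (0.6712,0.7413)
P = B + 1.33·ex + -2.86·ey = (-2.9229,-2.8037)

-2.92 -2.80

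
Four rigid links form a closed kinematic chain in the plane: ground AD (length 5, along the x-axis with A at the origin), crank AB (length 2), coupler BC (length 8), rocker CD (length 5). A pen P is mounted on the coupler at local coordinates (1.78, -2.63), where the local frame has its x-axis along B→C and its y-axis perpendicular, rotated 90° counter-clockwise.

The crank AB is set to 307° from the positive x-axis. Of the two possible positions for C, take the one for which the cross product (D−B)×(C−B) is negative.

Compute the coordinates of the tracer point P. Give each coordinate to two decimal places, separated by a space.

2.55 -4.47

A=(0,0), D=(5.00,0)
B = A + 2.00·(cos307°, sin307°) = (1.2036, -1.5973)
|BD| = 4.1187
circle(B,8.00) ∩ circle(D,5.00): a=6.7939, h=4.2242
  candidates: C₊=(5.8276,4.9310) cross=17.398; C₋=(9.1040,-2.8561) cross=-17.398
  mode - wants cross < 0 → take C=(9.1040,-2.8561) (cross=-17.398)
ex = (C−B)/|BC| = (0.9875,-0.1574); ey = (0.1574,0.9875)
P = B + 1.78·ex + -2.63·ey = (2.5476,-4.4746)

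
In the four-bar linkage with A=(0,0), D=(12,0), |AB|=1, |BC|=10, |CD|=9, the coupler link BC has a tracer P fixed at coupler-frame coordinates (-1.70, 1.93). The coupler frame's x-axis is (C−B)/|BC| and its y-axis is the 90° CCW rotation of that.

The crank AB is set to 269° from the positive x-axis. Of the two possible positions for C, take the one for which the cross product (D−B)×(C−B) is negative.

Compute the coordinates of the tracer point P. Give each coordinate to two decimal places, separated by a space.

0.02 1.57

A=(0,0), D=(12.00,0)
B = A + 1.00·(cos269°, sin269°) = (-0.0175, -0.9998)
|BD| = 12.0590
circle(B,10.00) ∩ circle(D,9.00): a=6.8173, h=7.3161
  candidates: C₊=(6.1698,6.8563) cross=88.224; C₋=(7.3830,-7.7255) cross=-88.224
  mode - wants cross < 0 → take C=(7.3830,-7.7255) (cross=-88.224)
ex = (C−B)/|BC| = (0.7400,-0.6726); ey = (0.6726,0.7400)
P = B + -1.70·ex + 1.93·ey = (0.0225,1.5718)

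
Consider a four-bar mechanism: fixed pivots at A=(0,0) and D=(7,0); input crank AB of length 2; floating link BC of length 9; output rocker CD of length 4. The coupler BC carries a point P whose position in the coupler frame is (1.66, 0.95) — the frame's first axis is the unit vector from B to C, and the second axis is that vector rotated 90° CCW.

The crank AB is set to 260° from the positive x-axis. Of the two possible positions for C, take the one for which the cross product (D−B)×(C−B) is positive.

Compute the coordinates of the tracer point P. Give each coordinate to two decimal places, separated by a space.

A=(0,0), D=(7.00,0)
B = A + 2.00·(cos260°, sin260°) = (-0.3473, -1.9696)
|BD| = 7.6067
circle(B,9.00) ∩ circle(D,4.00): a=8.0759, h=3.9724
  candidates: C₊=(6.4246,3.9584) cross=30.217; C₋=(8.4818,-3.7154) cross=-30.217
  mode + wants cross > 0 → take C=(6.4246,3.9584) (cross=30.217)
ex = (C−B)/|BC| = (0.7524,0.6587); ey = (-0.6587,0.7524)
P = B + 1.66·ex + 0.95·ey = (0.2760,-0.1614)

0.28 -0.16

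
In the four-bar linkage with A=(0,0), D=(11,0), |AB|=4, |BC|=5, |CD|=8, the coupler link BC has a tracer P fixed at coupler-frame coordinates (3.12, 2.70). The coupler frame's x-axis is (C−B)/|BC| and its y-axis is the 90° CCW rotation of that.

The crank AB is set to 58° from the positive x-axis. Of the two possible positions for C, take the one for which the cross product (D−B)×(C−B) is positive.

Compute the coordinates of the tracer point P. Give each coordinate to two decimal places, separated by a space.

3.03 7.42

A=(0,0), D=(11.00,0)
B = A + 4.00·(cos58°, sin58°) = (2.1197, 3.3922)
|BD| = 9.5062
circle(B,5.00) ∩ circle(D,8.00): a=2.7018, h=4.2072
  candidates: C₊=(6.1449,6.3583) cross=39.994; C₋=(3.1423,-1.5021) cross=-39.994
  mode + wants cross > 0 → take C=(6.1449,6.3583) (cross=39.994)
ex = (C−B)/|BC| = (0.8050,0.5932); ey = (-0.5932,0.8050)
P = B + 3.12·ex + 2.70·ey = (3.0297,7.4166)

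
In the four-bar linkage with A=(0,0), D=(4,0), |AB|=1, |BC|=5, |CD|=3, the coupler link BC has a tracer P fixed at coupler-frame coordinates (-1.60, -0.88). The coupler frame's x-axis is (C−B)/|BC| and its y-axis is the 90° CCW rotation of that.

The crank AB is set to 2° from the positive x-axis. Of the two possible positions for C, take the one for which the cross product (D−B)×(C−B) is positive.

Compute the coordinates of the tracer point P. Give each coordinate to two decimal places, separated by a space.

0.13 -1.57

A=(0,0), D=(4.00,0)
B = A + 1.00·(cos2°, sin2°) = (0.9994, 0.0349)
|BD| = 3.0008
circle(B,5.00) ∩ circle(D,3.00): a=4.1664, h=2.7643
  candidates: C₊=(5.1976,2.7506) cross=8.295; C₋=(5.1333,-2.7777) cross=-8.295
  mode + wants cross > 0 → take C=(5.1976,2.7506) (cross=8.295)
ex = (C−B)/|BC| = (0.8396,0.5431); ey = (-0.5431,0.8396)
P = B + -1.60·ex + -0.88·ey = (0.1339,-1.5730)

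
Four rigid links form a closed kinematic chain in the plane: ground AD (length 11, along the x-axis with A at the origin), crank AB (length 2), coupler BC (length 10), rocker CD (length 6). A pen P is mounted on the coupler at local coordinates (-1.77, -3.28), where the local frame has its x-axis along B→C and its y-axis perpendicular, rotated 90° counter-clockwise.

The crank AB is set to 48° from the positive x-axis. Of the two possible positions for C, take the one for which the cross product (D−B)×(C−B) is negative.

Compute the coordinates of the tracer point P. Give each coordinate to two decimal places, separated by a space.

A=(0,0), D=(11.00,0)
B = A + 2.00·(cos48°, sin48°) = (1.3383, 1.4863)
|BD| = 9.7754
circle(B,10.00) ∩ circle(D,6.00): a=8.1612, h=5.7788
  candidates: C₊=(10.2832,5.9570) cross=56.490; C₋=(8.5260,-5.4662) cross=-56.490
  mode - wants cross < 0 → take C=(8.5260,-5.4662) (cross=-56.490)
ex = (C−B)/|BC| = (0.7188,-0.6952); ey = (0.6952,0.7188)
P = B + -1.77·ex + -3.28·ey = (-2.2144,0.3593)

-2.21 0.36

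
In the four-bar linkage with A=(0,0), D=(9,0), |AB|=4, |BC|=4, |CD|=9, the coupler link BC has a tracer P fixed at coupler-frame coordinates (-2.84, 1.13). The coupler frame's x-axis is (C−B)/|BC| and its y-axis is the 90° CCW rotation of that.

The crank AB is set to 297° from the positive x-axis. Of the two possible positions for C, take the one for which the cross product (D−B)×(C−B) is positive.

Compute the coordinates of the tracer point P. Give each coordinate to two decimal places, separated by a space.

A=(0,0), D=(9.00,0)
B = A + 4.00·(cos297°, sin297°) = (1.8160, -3.5640)
|BD| = 8.0195
circle(B,4.00) ∩ circle(D,9.00): a=-0.0429, h=3.9998
  candidates: C₊=(0.0000,-0.0000) cross=32.076; C₋=(3.5551,-7.1661) cross=-32.076
  mode + wants cross > 0 → take C=(0.0000,-0.0000) (cross=32.076)
ex = (C−B)/|BC| = (-0.4540,0.8910); ey = (-0.8910,-0.4540)
P = B + -2.84·ex + 1.13·ey = (2.0985,-6.6075)

2.10 -6.61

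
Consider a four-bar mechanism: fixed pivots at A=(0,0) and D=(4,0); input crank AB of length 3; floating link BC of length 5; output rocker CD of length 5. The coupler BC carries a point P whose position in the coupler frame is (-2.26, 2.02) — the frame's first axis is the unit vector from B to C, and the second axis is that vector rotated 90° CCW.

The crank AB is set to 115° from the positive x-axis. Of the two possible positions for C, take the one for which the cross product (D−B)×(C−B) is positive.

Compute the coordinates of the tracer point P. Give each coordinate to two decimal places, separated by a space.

A=(0,0), D=(4.00,0)
B = A + 3.00·(cos115°, sin115°) = (-1.2679, 2.7189)
|BD| = 5.9281
circle(B,5.00) ∩ circle(D,5.00): a=2.9641, h=4.0267
  candidates: C₊=(3.2129,4.9377) cross=23.871; C₋=(-0.4808,-2.2187) cross=-23.871
  mode + wants cross > 0 → take C=(3.2129,4.9377) (cross=23.871)
ex = (C−B)/|BC| = (0.8962,0.4437); ey = (-0.4437,0.8962)
P = B + -2.26·ex + 2.02·ey = (-4.1895,3.5263)

-4.19 3.53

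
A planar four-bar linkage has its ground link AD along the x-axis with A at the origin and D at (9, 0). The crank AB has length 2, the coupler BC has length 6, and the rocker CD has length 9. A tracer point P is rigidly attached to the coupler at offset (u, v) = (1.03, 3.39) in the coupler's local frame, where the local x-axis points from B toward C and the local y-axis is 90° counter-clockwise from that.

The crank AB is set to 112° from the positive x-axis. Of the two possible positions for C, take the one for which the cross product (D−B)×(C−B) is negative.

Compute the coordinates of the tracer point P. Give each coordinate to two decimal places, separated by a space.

2.79 1.79

A=(0,0), D=(9.00,0)
B = A + 2.00·(cos112°, sin112°) = (-0.7492, 1.8544)
|BD| = 9.9240
circle(B,6.00) ∩ circle(D,9.00): a=2.6948, h=5.3608
  candidates: C₊=(2.8998,6.6172) cross=53.201; C₋=(0.8964,-3.9156) cross=-53.201
  mode - wants cross < 0 → take C=(0.8964,-3.9156) (cross=-53.201)
ex = (C−B)/|BC| = (0.2743,-0.9617); ey = (0.9617,0.2743)
P = B + 1.03·ex + 3.39·ey = (2.7933,1.7936)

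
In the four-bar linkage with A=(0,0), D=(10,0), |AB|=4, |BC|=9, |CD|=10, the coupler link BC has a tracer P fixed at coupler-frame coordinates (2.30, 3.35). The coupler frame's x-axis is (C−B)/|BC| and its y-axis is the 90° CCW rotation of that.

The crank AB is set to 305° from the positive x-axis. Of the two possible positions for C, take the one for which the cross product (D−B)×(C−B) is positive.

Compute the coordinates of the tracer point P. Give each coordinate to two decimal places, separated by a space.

A=(0,0), D=(10.00,0)
B = A + 4.00·(cos305°, sin305°) = (2.2943, -3.2766)
|BD| = 8.3734
circle(B,9.00) ∩ circle(D,10.00): a=3.0522, h=8.4667
  candidates: C₊=(1.7900,5.7093) cross=70.895; C₋=(8.4162,-9.8738) cross=-70.895
  mode + wants cross > 0 → take C=(1.7900,5.7093) (cross=70.895)
ex = (C−B)/|BC| = (-0.0560,0.9984); ey = (-0.9984,-0.0560)
P = B + 2.30·ex + 3.35·ey = (-1.1793,-1.1679)

-1.18 -1.17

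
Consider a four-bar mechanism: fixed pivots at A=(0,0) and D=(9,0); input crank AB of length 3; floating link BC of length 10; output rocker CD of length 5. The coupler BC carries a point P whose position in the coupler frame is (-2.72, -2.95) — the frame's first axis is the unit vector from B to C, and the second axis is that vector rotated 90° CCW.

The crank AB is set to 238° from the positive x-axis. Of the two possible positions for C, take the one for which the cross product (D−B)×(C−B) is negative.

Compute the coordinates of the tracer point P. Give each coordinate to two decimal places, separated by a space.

A=(0,0), D=(9.00,0)
B = A + 3.00·(cos238°, sin238°) = (-1.5898, -2.5441)
|BD| = 10.8911
circle(B,10.00) ∩ circle(D,5.00): a=8.8887, h=4.5815
  candidates: C₊=(5.9828,3.9870) cross=49.898; C₋=(8.1233,-4.9225) cross=-49.898
  mode - wants cross < 0 → take C=(8.1233,-4.9225) (cross=-49.898)
ex = (C−B)/|BC| = (0.9713,-0.2378); ey = (0.2378,0.9713)
P = B + -2.72·ex + -2.95·ey = (-4.9333,-4.7626)

-4.93 -4.76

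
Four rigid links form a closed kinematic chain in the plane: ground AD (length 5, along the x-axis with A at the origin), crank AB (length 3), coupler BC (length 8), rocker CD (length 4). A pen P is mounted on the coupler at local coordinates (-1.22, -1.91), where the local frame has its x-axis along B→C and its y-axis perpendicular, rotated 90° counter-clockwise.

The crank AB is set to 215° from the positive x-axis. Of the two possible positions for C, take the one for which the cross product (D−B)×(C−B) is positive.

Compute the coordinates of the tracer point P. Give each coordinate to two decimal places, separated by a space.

-2.07 -3.95

A=(0,0), D=(5.00,0)
B = A + 3.00·(cos215°, sin215°) = (-2.4575, -1.7207)
|BD| = 7.6534
circle(B,8.00) ∩ circle(D,4.00): a=6.9626, h=3.9399
  candidates: C₊=(3.4410,3.6837) cross=30.154; C₋=(5.2127,-3.9943) cross=-30.154
  mode + wants cross > 0 → take C=(3.4410,3.6837) (cross=30.154)
ex = (C−B)/|BC| = (0.7373,0.6756); ey = (-0.6756,0.7373)
P = B + -1.22·ex + -1.91·ey = (-2.0667,-3.9532)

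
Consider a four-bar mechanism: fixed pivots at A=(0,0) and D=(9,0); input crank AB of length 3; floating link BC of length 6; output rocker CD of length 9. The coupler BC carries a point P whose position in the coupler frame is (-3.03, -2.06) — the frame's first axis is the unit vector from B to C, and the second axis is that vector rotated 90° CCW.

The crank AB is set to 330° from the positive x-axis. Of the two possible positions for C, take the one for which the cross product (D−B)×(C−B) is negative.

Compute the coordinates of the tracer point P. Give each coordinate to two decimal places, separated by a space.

-0.04 1.04

A=(0,0), D=(9.00,0)
B = A + 3.00·(cos330°, sin330°) = (2.5981, -1.5000)
|BD| = 6.5753
circle(B,6.00) ∩ circle(D,9.00): a=-0.1342, h=5.9985
  candidates: C₊=(1.0990,4.3097) cross=39.442; C₋=(3.8358,-7.3710) cross=-39.442
  mode - wants cross < 0 → take C=(3.8358,-7.3710) (cross=-39.442)
ex = (C−B)/|BC| = (0.2063,-0.9785); ey = (0.9785,0.2063)
P = B + -3.03·ex + -2.06·ey = (-0.0427,1.0399)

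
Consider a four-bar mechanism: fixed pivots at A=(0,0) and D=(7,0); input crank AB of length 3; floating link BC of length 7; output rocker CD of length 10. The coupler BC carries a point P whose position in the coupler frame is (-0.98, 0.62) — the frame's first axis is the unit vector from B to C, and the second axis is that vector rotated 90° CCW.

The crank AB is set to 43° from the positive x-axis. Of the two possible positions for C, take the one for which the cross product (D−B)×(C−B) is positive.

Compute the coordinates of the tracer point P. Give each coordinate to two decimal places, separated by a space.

1.50 1.11

A=(0,0), D=(7.00,0)
B = A + 3.00·(cos43°, sin43°) = (2.1941, 2.0460)
|BD| = 5.2233
circle(B,7.00) ∩ circle(D,10.00): a=-2.2703, h=6.6216
  candidates: C₊=(2.6989,9.0278) cross=34.587; C₋=(-2.4885,-3.1572) cross=-34.587
  mode + wants cross > 0 → take C=(2.6989,9.0278) (cross=34.587)
ex = (C−B)/|BC| = (0.0721,0.9974); ey = (-0.9974,0.0721)
P = B + -0.98·ex + 0.62·ey = (1.5050,1.1133)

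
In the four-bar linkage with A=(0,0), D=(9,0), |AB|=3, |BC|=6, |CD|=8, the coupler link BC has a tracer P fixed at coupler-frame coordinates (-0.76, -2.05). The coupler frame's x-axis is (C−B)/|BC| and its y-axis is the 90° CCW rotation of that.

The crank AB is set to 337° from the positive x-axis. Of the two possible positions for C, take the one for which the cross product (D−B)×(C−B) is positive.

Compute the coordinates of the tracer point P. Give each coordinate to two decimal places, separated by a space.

A=(0,0), D=(9.00,0)
B = A + 3.00·(cos337°, sin337°) = (2.7615, -1.1722)
|BD| = 6.3477
circle(B,6.00) ∩ circle(D,8.00): a=0.9683, h=5.9214
  candidates: C₊=(2.6197,4.8261) cross=37.587; C₋=(4.8066,-6.8129) cross=-37.587
  mode + wants cross > 0 → take C=(2.6197,4.8261) (cross=37.587)
ex = (C−B)/|BC| = (-0.0236,0.9997); ey = (-0.9997,-0.0236)
P = B + -0.76·ex + -2.05·ey = (4.8289,-1.8835)

4.83 -1.88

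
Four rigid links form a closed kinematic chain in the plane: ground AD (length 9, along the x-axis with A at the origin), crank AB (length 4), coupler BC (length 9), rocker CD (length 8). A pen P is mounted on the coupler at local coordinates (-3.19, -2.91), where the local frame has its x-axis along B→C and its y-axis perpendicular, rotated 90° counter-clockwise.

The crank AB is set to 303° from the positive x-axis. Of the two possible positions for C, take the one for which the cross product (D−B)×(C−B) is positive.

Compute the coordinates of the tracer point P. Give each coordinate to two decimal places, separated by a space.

A=(0,0), D=(9.00,0)
B = A + 4.00·(cos303°, sin303°) = (2.1786, -3.3547)
|BD| = 7.6017
circle(B,9.00) ∩ circle(D,8.00): a=4.9190, h=7.5368
  candidates: C₊=(3.2666,5.5793) cross=57.292; C₋=(9.9187,-7.9471) cross=-57.292
  mode + wants cross > 0 → take C=(3.2666,5.5793) (cross=57.292)
ex = (C−B)/|BC| = (0.1209,0.9927); ey = (-0.9927,0.1209)
P = B + -3.19·ex + -2.91·ey = (4.6815,-6.8731)

4.68 -6.87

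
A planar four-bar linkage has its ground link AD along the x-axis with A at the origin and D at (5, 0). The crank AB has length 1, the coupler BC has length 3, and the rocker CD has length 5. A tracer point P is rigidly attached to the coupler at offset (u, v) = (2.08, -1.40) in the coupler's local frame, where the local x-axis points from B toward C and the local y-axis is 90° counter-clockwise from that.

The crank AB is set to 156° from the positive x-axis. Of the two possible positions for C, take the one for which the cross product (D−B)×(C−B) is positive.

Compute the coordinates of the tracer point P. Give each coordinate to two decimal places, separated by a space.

A=(0,0), D=(5.00,0)
B = A + 1.00·(cos156°, sin156°) = (-0.9135, 0.4067)
|BD| = 5.9275
circle(B,3.00) ∩ circle(D,5.00): a=1.6141, h=2.5288
  candidates: C₊=(0.8703,2.8188) cross=14.989; C₋=(0.5233,-2.2268) cross=-14.989
  mode + wants cross > 0 → take C=(0.8703,2.8188) (cross=14.989)
ex = (C−B)/|BC| = (0.5946,0.8040); ey = (-0.8040,0.5946)
P = B + 2.08·ex + -1.40·ey = (1.4489,1.2466)

1.45 1.25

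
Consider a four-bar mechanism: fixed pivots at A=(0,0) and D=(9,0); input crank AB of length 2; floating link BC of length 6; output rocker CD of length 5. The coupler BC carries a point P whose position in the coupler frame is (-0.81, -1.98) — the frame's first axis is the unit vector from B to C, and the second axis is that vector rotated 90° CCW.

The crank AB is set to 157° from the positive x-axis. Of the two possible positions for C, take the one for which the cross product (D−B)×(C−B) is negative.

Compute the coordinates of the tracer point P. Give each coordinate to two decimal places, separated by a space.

A=(0,0), D=(9.00,0)
B = A + 2.00·(cos157°, sin157°) = (-1.8410, 0.7815)
|BD| = 10.8691
circle(B,6.00) ∩ circle(D,5.00): a=5.9406, h=0.8423
  candidates: C₊=(4.1448,1.1944) cross=9.155; C₋=(4.0236,-0.4857) cross=-9.155
  mode - wants cross < 0 → take C=(4.0236,-0.4857) (cross=-9.155)
ex = (C−B)/|BC| = (0.9774,-0.2112); ey = (0.2112,0.9774)
P = B + -0.81·ex + -1.98·ey = (-3.0509,-0.9828)

-3.05 -0.98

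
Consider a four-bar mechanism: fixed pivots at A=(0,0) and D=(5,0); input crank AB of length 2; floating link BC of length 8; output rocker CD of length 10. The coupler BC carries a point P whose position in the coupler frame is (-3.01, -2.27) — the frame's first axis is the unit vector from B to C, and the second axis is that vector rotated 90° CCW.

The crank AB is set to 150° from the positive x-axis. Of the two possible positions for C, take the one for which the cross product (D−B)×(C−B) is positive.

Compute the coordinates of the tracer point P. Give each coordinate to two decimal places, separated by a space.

-0.25 -2.47

A=(0,0), D=(5.00,0)
B = A + 2.00·(cos150°, sin150°) = (-1.7321, 1.0000)
|BD| = 6.8059
circle(B,8.00) ∩ circle(D,10.00): a=0.7582, h=7.9640
  candidates: C₊=(0.1881,8.7662) cross=54.202; C₋=(-2.1522,-6.9890) cross=-54.202
  mode + wants cross > 0 → take C=(0.1881,8.7662) (cross=54.202)
ex = (C−B)/|BC| = (0.2400,0.9708); ey = (-0.9708,0.2400)
P = B + -3.01·ex + -2.27·ey = (-0.2509,-2.4669)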